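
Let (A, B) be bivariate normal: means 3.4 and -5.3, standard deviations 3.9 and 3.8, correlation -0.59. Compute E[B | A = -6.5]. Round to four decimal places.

0.3912

The regression of B on A has slope ρ·σ_B/σ_A and passes through (μ_A, μ_B).
E[B | A=-6.5] = -5.3 + (-0.59)·(3.8/3.9)·(-6.5 − (3.4)) = -5.3 + (-0.57487)·(-9.9) = 0.3912.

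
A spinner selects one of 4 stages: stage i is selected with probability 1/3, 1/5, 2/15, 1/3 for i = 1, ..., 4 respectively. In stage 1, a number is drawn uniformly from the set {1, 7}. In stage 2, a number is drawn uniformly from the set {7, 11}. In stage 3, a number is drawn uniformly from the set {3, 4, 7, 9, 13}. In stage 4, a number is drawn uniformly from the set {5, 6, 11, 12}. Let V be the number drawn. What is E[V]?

E[V | stage 1] = (1+7)/2 = 4.
E[V | stage 2] = (7+11)/2 = 9.
E[V | stage 3] = (3+4+7+9+13)/5 = 36/5.
E[V | stage 4] = (5+6+11+12)/4 = 17/2.
By the law of total expectation,
E[V] = (1/3)·(4) + (1/5)·(9) + (2/15)·(36/5) + (1/3)·(17/2) = 1039/150.

1039/150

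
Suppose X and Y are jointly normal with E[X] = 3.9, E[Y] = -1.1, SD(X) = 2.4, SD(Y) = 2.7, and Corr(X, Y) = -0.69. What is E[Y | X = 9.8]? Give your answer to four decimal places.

The regression of Y on X has slope ρ·σ_Y/σ_X and passes through (μ_X, μ_Y).
E[Y | X=9.8] = -1.1 + (-0.69)·(2.7/2.4)·(9.8 − (3.9)) = -1.1 + (-0.77625)·(5.9) = -5.6799.

-5.6799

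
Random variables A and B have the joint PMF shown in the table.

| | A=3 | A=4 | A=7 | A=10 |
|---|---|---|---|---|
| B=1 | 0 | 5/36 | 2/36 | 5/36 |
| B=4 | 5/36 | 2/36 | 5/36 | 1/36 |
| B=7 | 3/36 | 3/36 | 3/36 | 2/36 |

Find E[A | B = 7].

62/11

P(B = 7) = 11/36.
Summing A·P(A=x,B=y) over the conditioning event gives 31/18.
E[A | B = 7] = (31/18) / (11/36) = 62/11.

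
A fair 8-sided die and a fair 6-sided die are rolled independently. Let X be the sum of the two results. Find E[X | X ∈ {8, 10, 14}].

P(X ∈ {8, 10, 14}) = 1/4.
Σ over the event: 8·1/8 + 10·5/48 + 14·1/48 = 7/3.
E[X | X ∈ {8, 10, 14}] = (7/3) / (1/4) = 28/3.

28/3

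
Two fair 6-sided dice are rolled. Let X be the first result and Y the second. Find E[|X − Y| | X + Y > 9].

1

P(X + Y > 9) = 1/6.
Summing |X−Y|·P(x,y) over outcomes with X + Y > 9 gives 1/6.
E[|X − Y| | X + Y > 9] = (1/6) / (1/6) = 1.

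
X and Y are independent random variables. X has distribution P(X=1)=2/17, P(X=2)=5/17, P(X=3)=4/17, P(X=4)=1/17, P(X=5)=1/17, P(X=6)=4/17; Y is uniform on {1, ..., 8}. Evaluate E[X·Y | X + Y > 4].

999/58

P(X + Y > 4) = 29/34.
Summing XY·P(x,y) over outcomes with X + Y > 4 gives 999/68.
E[X·Y | X + Y > 4] = (999/68) / (29/34) = 999/58.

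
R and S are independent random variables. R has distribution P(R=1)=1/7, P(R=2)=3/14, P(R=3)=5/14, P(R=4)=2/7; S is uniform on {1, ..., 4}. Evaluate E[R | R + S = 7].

P(R + S = 7) = 9/56.
Summing R·P(x,y) over outcomes with R + S = 7 gives 31/56.
E[R | R + S = 7] = (31/56) / (9/56) = 31/9.

31/9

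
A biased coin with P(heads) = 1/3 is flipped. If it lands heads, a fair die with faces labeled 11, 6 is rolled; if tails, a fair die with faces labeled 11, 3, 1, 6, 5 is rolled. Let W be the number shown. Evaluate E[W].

63/10

E[W | heads] = (11+6)/2 = 17/2.
E[W | tails] = (11+3+1+6+5)/5 = 26/5.
By the law of total expectation,
E[W] = (1/3)·(17/2) + (2/3)·(26/5) = 63/10.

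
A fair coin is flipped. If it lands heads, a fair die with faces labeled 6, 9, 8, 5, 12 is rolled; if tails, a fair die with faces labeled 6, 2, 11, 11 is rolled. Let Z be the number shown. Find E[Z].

31/4

E[Z | heads] = (6+9+8+5+12)/5 = 8.
E[Z | tails] = (6+2+11+11)/4 = 15/2.
By the law of total expectation,
E[Z] = (1/2)·(8) + (1/2)·(15/2) = 31/4.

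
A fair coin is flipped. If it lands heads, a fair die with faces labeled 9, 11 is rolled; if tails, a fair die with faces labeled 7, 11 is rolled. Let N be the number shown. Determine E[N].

19/2

E[N | heads] = (9+11)/2 = 10.
E[N | tails] = (7+11)/2 = 9.
By the law of total expectation,
E[N] = (1/2)·(10) + (1/2)·(9) = 19/2.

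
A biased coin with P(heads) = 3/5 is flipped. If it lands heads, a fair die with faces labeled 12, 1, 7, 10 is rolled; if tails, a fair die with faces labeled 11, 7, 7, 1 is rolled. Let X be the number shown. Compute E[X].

E[X | heads] = (12+1+7+10)/4 = 15/2.
E[X | tails] = (11+7+7+1)/4 = 13/2.
By the law of total expectation,
E[X] = (3/5)·(15/2) + (2/5)·(13/2) = 71/10.

71/10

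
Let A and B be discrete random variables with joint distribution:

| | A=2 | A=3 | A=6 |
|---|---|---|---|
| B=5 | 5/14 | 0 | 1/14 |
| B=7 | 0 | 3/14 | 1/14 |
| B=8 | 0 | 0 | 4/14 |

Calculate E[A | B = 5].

8/3

P(B = 5) = 3/7.
Summing A·P(A=x,B=y) over the conditioning event gives 8/7.
E[A | B = 5] = (8/7) / (3/7) = 8/3.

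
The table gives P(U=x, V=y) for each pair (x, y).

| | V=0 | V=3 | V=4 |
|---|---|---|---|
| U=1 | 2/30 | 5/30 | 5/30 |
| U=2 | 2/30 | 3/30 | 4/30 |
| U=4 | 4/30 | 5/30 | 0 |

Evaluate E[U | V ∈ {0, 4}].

35/17

P(V ∈ {0, 4}) = 17/30.
Σ U·P over the event = 1·(2/30) + 1·(5/30) + 2·(2/30) + 2·(4/30) + 4·(4/30) = 7/6.
E[U | V ∈ {0, 4}] = (7/6) / (17/30) = 35/17.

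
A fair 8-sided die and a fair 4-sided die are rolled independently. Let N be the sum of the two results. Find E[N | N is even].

P(N is even) = 1/2.
Σ over the event: 2·1/32 + 4·3/32 + 6·1/8 + 8·1/8 + 10·3/32 + 12·1/32 = 7/2.
E[N | N is even] = (7/2) / (1/2) = 7.

7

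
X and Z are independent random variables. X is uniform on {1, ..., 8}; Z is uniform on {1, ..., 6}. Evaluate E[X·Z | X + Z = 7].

28/3

Outcomes with X + Z = 7: (1,6), (2,5), (3,4), (4,3), (5,2), (6,1), each with probability 1/48.
E[X·Z | X + Z = 7] = (6 + 10 + 12 + 12 + 10 + 6) / 6 = 28/3.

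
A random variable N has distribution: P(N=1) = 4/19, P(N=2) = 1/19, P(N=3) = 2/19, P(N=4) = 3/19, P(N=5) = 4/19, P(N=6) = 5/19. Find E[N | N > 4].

50/9

P(N > 4) = 9/19.
Σ over the event: 5·4/19 + 6·5/19 = 50/19.
E[N | N > 4] = (50/19) / (9/19) = 50/9.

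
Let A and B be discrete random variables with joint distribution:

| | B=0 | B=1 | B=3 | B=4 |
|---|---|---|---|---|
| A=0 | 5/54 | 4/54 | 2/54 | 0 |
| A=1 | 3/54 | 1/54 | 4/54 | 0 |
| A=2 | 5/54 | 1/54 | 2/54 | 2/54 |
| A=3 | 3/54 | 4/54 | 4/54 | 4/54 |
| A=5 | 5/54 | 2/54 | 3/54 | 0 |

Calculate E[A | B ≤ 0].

P(B ≤ 0) = 7/18.
Σ A·P over the event = 0·(5/54) + 1·(3/54) + 2·(5/54) + 3·(3/54) + 5·(5/54) = 47/54.
E[A | B ≤ 0] = (47/54) / (7/18) = 47/21.

47/21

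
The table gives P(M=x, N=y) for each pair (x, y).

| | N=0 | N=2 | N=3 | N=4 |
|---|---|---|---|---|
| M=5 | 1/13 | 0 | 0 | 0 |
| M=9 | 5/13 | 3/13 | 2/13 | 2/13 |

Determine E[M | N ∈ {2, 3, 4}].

P(N ∈ {2, 3, 4}) = 7/13.
Σ M·P over the event = 9·(3/13) + 9·(2/13) + 9·(2/13) = 63/13.
E[M | N ∈ {2, 3, 4}] = (63/13) / (7/13) = 9.

9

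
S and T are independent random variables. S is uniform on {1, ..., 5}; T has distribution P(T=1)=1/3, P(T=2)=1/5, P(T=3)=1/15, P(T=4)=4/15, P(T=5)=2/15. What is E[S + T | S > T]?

P(S > T) = 7/15.
Summing (S+T)·P(x,y) over outcomes with S > T gives 13/5.
E[S + T | S > T] = (13/5) / (7/15) = 39/7.

39/7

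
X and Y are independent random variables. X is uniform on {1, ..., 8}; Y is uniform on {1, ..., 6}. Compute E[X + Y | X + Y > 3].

376/45

P(X + Y > 3) = 15/16.
Summing (X+Y)·P(x,y) over outcomes with X + Y > 3 gives 47/6.
E[X + Y | X + Y > 3] = (47/6) / (15/16) = 376/45.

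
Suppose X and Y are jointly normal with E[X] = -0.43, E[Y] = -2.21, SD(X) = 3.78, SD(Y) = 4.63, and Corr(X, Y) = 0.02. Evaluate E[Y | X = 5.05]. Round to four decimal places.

The regression of Y on X has slope ρ·σ_Y/σ_X and passes through (μ_X, μ_Y).
E[Y | X=5.05] = -2.21 + (0.02)·(4.63/3.78)·(5.05 − (-0.43)) = -2.21 + (0.024497)·(5.48) = -2.0758.

-2.0758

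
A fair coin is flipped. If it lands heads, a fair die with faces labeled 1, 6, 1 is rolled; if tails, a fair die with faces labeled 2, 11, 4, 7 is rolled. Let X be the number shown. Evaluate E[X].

13/3

E[X | heads] = (1+6+1)/3 = 8/3.
E[X | tails] = (2+11+4+7)/4 = 6.
By the law of total expectation,
E[X] = (1/2)·(8/3) + (1/2)·(6) = 13/3.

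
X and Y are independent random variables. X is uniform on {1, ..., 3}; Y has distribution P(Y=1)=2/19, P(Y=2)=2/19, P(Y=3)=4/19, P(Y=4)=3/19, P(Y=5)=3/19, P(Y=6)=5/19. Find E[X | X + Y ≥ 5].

92/43

P(X + Y ≥ 5) = 43/57.
Summing X·P(x,y) over outcomes with X + Y ≥ 5 gives 92/57.
E[X | X + Y ≥ 5] = (92/57) / (43/57) = 92/43.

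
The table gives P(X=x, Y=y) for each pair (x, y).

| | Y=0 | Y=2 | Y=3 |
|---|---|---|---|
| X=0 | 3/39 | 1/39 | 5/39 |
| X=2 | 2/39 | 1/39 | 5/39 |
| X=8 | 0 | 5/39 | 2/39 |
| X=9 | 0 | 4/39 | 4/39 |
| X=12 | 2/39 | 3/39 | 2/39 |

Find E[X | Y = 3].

P(Y = 3) = 6/13.
Σ X·P over the event = 0·(5/39) + 2·(5/39) + 8·(2/39) + 9·(4/39) + 12·(2/39) = 86/39.
E[X | Y = 3] = (86/39) / (6/13) = 43/9.

43/9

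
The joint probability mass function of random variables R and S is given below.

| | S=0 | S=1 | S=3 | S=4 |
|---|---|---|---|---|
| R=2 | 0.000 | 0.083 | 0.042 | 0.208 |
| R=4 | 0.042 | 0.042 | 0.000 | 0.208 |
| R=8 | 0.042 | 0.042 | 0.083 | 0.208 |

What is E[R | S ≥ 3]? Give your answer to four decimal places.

4.8865

P(S ≥ 3) = 0.749.
Σ R·P over the event = 2·(0.042) + 2·(0.208) + 4·(0.208) + 8·(0.083) + 8·(0.208) = 3.660.
E[R | S ≥ 3] = (3.660) / (0.749) = 4.8865.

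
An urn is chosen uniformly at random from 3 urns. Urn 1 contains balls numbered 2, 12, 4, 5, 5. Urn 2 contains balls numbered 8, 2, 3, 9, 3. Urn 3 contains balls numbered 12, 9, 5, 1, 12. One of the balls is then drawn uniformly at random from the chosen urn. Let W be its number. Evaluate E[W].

92/15

E[W | urn 1] = (2+12+4+5+5)/5 = 28/5.
E[W | urn 2] = (8+2+3+9+3)/5 = 5.
E[W | urn 3] = (12+9+5+1+12)/5 = 39/5.
By the law of total expectation,
E[W] = (1/3)·(28/5) + (1/3)·(5) + (1/3)·(39/5) = 92/15.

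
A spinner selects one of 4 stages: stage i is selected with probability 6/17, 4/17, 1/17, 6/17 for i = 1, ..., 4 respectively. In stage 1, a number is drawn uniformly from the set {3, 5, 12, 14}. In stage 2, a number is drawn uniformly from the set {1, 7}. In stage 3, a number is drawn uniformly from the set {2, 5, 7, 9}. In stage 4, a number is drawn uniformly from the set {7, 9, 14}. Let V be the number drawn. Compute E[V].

531/68

E[V | stage 1] = (3+5+12+14)/4 = 17/2.
E[V | stage 2] = (1+7)/2 = 4.
E[V | stage 3] = (2+5+7+9)/4 = 23/4.
E[V | stage 4] = (7+9+14)/3 = 10.
E[V] = (6/17)·(17/2) + (4/17)·(4) + (1/17)·(23/4) + (6/17)·(10) = 531/68.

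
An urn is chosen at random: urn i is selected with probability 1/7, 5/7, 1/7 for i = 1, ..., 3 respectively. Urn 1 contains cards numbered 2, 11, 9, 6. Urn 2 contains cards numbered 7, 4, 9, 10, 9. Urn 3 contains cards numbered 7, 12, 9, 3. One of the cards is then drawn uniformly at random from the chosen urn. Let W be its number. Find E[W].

E[W | urn 1] = (2+11+9+6)/4 = 7.
E[W | urn 2] = (7+4+9+10+9)/5 = 39/5.
E[W | urn 3] = (7+12+9+3)/4 = 31/4.
E[W] = (1/7)·(7) + (5/7)·(39/5) + (1/7)·(31/4) = 215/28.

215/28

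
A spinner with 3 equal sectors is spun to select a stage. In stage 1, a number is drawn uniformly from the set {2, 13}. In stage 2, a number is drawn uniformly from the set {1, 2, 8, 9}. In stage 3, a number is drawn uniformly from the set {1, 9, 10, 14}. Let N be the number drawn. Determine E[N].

7

E[N | stage 1] = (2+13)/2 = 15/2.
E[N | stage 2] = (1+2+8+9)/4 = 5.
E[N | stage 3] = (1+9+10+14)/4 = 17/2.
E[N] = (1/3)·(15/2) + (1/3)·(5) + (1/3)·(17/2) = 7.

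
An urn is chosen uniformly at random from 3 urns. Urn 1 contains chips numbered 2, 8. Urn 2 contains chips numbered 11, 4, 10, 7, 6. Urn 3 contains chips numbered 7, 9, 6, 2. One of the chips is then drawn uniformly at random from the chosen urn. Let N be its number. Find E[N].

31/5

E[N | urn 1] = (2+8)/2 = 5.
E[N | urn 2] = (11+4+10+7+6)/5 = 38/5.
E[N | urn 3] = (7+9+6+2)/4 = 6.
By the law of total expectation,
E[N] = (1/3)·(5) + (1/3)·(38/5) + (1/3)·(6) = 31/5.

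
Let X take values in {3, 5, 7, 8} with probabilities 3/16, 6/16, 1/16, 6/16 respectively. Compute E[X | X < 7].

13/3

P(X < 7) = 9/16.
Σ over the event: 3·3/16 + 5·3/8 = 39/16.
E[X | X < 7] = (39/16) / (9/16) = 13/3.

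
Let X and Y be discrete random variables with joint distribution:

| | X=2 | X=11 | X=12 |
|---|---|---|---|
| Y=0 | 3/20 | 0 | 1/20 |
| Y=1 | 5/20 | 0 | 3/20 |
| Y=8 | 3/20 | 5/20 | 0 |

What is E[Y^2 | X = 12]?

P(X = 12) = 1/5.
Σ Y^2·P over the event = 0·(1/20) + 1·(3/20) = 3/20.
E[Y^2 | X = 12] = (3/20) / (1/5) = 3/4.

3/4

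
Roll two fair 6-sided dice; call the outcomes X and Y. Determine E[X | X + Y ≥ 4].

122/33

P(X + Y ≥ 4) = 11/12.
Summing X·P(x,y) over outcomes with X + Y ≥ 4 gives 61/18.
E[X | X + Y ≥ 4] = (61/18) / (11/12) = 122/33.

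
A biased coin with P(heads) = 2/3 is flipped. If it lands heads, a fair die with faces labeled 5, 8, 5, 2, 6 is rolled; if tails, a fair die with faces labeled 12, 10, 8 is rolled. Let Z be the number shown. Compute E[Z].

E[Z | heads] = (5+8+5+2+6)/5 = 26/5.
E[Z | tails] = (12+10+8)/3 = 10.
E[Z] = (2/3)·(26/5) + (1/3)·(10) = 34/5.

34/5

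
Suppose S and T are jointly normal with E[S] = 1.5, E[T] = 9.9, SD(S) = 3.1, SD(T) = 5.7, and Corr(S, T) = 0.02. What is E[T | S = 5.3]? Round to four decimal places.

E[T | S=x] = μ_T + ρ(σ_T/σ_S)(x − μ_S) for jointly normal variables.
E[T | S=5.3] = 9.9 + (0.02)·(5.7/3.1)·(5.3 − (1.5)) = 9.9 + (0.036774)·(3.8) = 10.0397.

10.0397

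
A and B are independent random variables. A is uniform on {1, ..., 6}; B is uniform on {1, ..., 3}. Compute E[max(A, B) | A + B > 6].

Outcomes with A + B > 6: (4,3), (5,2), (5,3), (6,1), (6,2), (6,3), each with probability 1/18.
E[max(A, B) | A + B > 6] = (4 + 5 + 5 + 6 + 6 + 6) / 6 = 16/3.

16/3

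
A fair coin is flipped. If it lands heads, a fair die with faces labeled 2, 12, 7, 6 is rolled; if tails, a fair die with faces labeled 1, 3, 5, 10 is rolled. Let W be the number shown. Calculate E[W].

23/4

E[W | heads] = (2+12+7+6)/4 = 27/4.
E[W | tails] = (1+3+5+10)/4 = 19/4.
By the law of total expectation,
E[W] = (1/2)·(27/4) + (1/2)·(19/4) = 23/4.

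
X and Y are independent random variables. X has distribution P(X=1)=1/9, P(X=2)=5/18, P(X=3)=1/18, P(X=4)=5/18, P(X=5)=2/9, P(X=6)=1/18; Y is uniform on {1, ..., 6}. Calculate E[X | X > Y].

P(X > Y) = 43/108.
Summing X·P(x,y) over outcomes with X > Y gives 31/18.
E[X | X > Y] = (31/18) / (43/108) = 186/43.

186/43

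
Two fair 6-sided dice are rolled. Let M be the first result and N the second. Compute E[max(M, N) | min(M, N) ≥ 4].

Outcomes with min(M, N) ≥ 4: (4,4), (4,5), (4,6), (5,4), (5,5), (5,6), (6,4), (6,5), (6,6), each with probability 1/36.
E[max(M, N) | min(M, N) ≥ 4] = (4 + 5 + 6 + 5 + 5 + 6 + 6 + 6 + 6) / 9 = 49/9.

49/9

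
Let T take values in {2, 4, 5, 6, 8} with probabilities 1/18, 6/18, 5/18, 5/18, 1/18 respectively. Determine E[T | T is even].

64/13

P(T is even) = 13/18.
Σ over the event: 2·1/18 + 4·1/3 + 6·5/18 + 8·1/18 = 32/9.
E[T | T is even] = (32/9) / (13/18) = 64/13.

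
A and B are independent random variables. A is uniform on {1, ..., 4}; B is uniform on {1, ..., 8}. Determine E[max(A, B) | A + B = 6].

4

Outcomes with A + B = 6: (1,5), (2,4), (3,3), (4,2), each with probability 1/32.
E[max(A, B) | A + B = 6] = (5 + 4 + 3 + 4) / 4 = 4.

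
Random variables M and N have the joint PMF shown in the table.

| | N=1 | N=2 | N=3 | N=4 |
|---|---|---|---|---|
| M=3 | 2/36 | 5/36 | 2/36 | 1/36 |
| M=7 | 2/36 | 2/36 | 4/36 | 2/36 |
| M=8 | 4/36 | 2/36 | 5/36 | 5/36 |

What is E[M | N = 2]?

5

P(N = 2) = 1/4.
Σ M·P over the event = 3·(5/36) + 7·(2/36) + 8·(2/36) = 5/4.
E[M | N = 2] = (5/4) / (1/4) = 5.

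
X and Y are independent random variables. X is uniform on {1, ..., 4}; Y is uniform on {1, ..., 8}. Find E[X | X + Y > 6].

25/9

P(X + Y > 6) = 9/16.
Summing X·P(x,y) over outcomes with X + Y > 6 gives 25/16.
E[X | X + Y > 6] = (25/16) / (9/16) = 25/9.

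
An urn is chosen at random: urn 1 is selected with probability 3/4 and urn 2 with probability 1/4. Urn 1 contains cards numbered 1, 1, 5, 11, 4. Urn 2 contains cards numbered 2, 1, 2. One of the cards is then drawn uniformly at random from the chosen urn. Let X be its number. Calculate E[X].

E[X | urn 1] = (1+1+5+11+4)/5 = 22/5.
E[X | urn 2] = (2+1+2)/3 = 5/3.
E[X] = (3/4)·(22/5) + (1/4)·(5/3) = 223/60.

223/60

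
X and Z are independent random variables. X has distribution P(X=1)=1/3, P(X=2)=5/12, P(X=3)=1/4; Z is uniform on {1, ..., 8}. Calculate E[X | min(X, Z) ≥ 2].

P(min(X, Z) ≥ 2) = 7/12.
Summing X·P(x,y) over outcomes with min(X, Z) ≥ 2 gives 133/96.
E[X | min(X, Z) ≥ 2] = (133/96) / (7/12) = 19/8.

19/8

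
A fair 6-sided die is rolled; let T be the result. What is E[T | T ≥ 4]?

5

Given T ≥ 4, T is equally likely to be any of {4, 5, 6}.
E[T | T ≥ 4] = (4 + 5 + 6) / 3 = 5.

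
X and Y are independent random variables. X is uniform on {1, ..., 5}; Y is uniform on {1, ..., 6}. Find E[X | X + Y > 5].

P(X + Y > 5) = 2/3.
Summing X·P(x,y) over outcomes with X + Y > 5 gives 7/3.
E[X | X + Y > 5] = (7/3) / (2/3) = 7/2.

7/2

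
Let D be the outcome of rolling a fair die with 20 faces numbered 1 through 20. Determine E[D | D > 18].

Given D > 18, D is equally likely to be any of {19, 20}.
E[D | D > 18] = (19 + 20) / 2 = 39/2.

39/2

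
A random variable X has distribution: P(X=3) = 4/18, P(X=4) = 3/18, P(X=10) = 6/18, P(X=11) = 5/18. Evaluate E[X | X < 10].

24/7

P(X < 10) = 7/18.
Σ over the event: 3·2/9 + 4·1/6 = 4/3.
E[X | X < 10] = (4/3) / (7/18) = 24/7.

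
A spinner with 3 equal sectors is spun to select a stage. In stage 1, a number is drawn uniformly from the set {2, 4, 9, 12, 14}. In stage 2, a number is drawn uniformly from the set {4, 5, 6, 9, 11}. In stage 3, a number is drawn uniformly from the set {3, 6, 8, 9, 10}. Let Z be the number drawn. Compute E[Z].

112/15

E[Z | stage 1] = (2+4+9+12+14)/5 = 41/5.
E[Z | stage 2] = (4+5+6+9+11)/5 = 7.
E[Z | stage 3] = (3+6+8+9+10)/5 = 36/5.
E[Z] = (1/3)·(41/5) + (1/3)·(7) + (1/3)·(36/5) = 112/15.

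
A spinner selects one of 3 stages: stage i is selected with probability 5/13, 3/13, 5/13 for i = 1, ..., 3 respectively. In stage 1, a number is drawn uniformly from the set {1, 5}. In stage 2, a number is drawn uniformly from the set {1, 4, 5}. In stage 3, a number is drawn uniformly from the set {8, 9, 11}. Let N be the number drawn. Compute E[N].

215/39

E[N | stage 1] = (1+5)/2 = 3.
E[N | stage 2] = (1+4+5)/3 = 10/3.
E[N | stage 3] = (8+9+11)/3 = 28/3.
By the law of total expectation,
E[N] = (5/13)·(3) + (3/13)·(10/3) + (5/13)·(28/3) = 215/39.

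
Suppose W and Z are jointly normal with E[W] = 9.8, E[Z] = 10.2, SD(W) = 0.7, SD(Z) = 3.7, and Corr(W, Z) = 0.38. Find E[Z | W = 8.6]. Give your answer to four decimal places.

7.7897

E[Z | W=x] = μ_Z + ρ(σ_Z/σ_W)(x − μ_W) for jointly normal variables.
E[Z | W=8.6] = 10.2 + (0.38)·(3.7/0.7)·(8.6 − (9.8)) = 10.2 + (2.0086)·(-1.2) = 7.7897.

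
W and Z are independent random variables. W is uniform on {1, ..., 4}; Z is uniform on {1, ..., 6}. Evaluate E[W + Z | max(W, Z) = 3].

24/5

Outcomes with max(W, Z) = 3: (1,3), (2,3), (3,1), (3,2), (3,3), each with probability 1/24.
E[W + Z | max(W, Z) = 3] = (4 + 5 + 4 + 5 + 6) / 5 = 24/5.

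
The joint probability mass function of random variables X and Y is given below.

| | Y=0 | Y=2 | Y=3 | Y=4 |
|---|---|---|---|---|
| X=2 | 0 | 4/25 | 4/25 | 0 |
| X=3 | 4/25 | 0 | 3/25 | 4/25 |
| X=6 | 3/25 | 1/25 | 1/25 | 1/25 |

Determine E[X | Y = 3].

23/8

P(Y = 3) = 8/25.
Σ X·P over the event = 2·(4/25) + 3·(3/25) + 6·(1/25) = 23/25.
E[X | Y = 3] = (23/25) / (8/25) = 23/8.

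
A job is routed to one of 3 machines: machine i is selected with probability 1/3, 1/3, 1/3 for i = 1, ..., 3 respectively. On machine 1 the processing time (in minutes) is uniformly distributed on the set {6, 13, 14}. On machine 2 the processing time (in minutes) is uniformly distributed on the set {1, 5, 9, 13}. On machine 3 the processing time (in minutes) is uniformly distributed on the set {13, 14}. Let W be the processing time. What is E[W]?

E[W | machine 1] = (6+13+14)/3 = 11.
E[W | machine 2] = (1+5+9+13)/4 = 7.
E[W | machine 3] = (13+14)/2 = 27/2.
E[W] = (1/3)·(11) + (1/3)·(7) + (1/3)·(27/2) = 21/2.

21/2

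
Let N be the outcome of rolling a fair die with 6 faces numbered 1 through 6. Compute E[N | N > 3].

5

Given N > 3, N is equally likely to be any of {4, 5, 6}.
E[N | N > 3] = (4 + 5 + 6) / 3 = 5.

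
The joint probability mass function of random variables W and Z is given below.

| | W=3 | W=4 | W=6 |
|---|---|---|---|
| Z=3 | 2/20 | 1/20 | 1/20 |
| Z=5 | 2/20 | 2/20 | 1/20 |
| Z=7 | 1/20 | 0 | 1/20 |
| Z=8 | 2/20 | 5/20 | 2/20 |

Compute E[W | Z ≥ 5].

P(Z ≥ 5) = 4/5.
Summing W·P(W=x,Z=y) over the conditioning event gives 67/20.
E[W | Z ≥ 5] = (67/20) / (4/5) = 67/16.

67/16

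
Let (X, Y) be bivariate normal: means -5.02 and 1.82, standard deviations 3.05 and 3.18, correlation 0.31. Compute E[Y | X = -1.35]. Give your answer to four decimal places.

3.0062

The regression of Y on X has slope ρ·σ_Y/σ_X and passes through (μ_X, μ_Y).
E[Y | X=-1.35] = 1.82 + (0.31)·(3.18/3.05)·(-1.35 − (-5.02)) = 1.82 + (0.32321)·(3.67) = 3.0062.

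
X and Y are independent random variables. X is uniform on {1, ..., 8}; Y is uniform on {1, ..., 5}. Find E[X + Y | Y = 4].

Outcomes with Y = 4: (1,4), (2,4), (3,4), (4,4), (5,4), (6,4), (7,4), (8,4), each with probability 1/40.
E[X + Y | Y = 4] = (5 + 6 + 7 + 8 + 9 + 10 + 11 + 12) / 8 = 17/2.

17/2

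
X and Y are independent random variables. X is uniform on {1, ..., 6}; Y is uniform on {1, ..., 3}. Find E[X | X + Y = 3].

3/2

P(X + Y = 3) = 1/9.
Summing X·P(x,y) over outcomes with X + Y = 3 gives 1/6.
E[X | X + Y = 3] = (1/6) / (1/9) = 3/2.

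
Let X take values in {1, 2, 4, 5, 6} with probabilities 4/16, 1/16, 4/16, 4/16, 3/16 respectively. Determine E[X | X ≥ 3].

P(X ≥ 3) = 11/16.
Σ over the event: 4·1/4 + 5·1/4 + 6·3/16 = 27/8.
E[X | X ≥ 3] = (27/8) / (11/16) = 54/11.

54/11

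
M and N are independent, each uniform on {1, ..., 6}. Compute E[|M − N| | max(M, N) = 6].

30/11

P(max(M, N) = 6) = 11/36.
Summing |M−N|·P(x,y) over outcomes with max(M, N) = 6 gives 5/6.
E[|M − N| | max(M, N) = 6] = (5/6) / (11/36) = 30/11.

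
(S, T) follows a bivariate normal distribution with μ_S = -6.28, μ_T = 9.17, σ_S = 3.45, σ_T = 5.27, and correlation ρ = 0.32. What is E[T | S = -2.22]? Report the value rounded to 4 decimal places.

For a bivariate normal, E[T | S=x] = μ_T + ρ·(σ_T/σ_S)·(x − μ_S).
E[T | S=-2.22] = 9.17 + (0.32)·(5.27/3.45)·(-2.22 − (-6.28)) = 9.17 + (0.48881)·(4.06) = 11.1546.

11.1546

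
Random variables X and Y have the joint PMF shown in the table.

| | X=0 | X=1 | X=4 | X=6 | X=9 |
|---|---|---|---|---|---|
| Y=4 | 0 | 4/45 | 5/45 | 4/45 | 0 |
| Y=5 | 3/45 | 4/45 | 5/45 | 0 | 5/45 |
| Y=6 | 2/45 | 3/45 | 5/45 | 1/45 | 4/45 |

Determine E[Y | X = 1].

P(X = 1) = 11/45.
Summing Y·P(X=x,Y=y) over the conditioning event gives 6/5.
E[Y | X = 1] = (6/5) / (11/45) = 54/11.

54/11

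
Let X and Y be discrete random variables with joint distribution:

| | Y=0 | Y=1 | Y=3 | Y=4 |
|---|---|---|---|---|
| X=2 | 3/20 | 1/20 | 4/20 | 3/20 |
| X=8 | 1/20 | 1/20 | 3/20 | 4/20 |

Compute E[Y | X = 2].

P(X = 2) = 11/20.
Σ Y·P over the event = 0·(3/20) + 1·(1/20) + 3·(4/20) + 4·(3/20) = 5/4.
E[Y | X = 2] = (5/4) / (11/20) = 25/11.

25/11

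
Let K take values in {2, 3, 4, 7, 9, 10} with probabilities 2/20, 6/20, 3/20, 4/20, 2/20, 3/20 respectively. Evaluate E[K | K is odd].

P(K is odd) = 3/5.
Σ over the event: 3·3/10 + 7·1/5 + 9·1/10 = 16/5.
E[K | K is odd] = (16/5) / (3/5) = 16/3.

16/3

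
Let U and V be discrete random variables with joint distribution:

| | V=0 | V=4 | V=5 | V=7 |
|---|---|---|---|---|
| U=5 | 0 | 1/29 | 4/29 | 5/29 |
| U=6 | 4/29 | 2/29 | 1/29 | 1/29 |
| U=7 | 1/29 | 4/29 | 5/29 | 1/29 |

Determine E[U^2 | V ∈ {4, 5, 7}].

221/6

P(V ∈ {4, 5, 7}) = 24/29.
Summing U^2·P(U=x,V=y) over the conditioning event gives 884/29.
E[U^2 | V ∈ {4, 5, 7}] = (884/29) / (24/29) = 221/6.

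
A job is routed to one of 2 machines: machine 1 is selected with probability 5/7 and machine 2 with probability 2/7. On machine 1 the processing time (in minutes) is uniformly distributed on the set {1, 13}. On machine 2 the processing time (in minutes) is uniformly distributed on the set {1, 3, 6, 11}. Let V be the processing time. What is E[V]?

E[V | machine 1] = (1+13)/2 = 7.
E[V | machine 2] = (1+3+6+11)/4 = 21/4.
E[V] = (5/7)·(7) + (2/7)·(21/4) = 13/2.

13/2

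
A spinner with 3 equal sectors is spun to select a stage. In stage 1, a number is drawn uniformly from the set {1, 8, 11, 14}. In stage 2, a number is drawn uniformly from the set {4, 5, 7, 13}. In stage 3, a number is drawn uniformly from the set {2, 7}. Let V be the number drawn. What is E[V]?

E[V | stage 1] = (1+8+11+14)/4 = 17/2.
E[V | stage 2] = (4+5+7+13)/4 = 29/4.
E[V | stage 3] = (2+7)/2 = 9/2.
By the law of total expectation,
E[V] = (1/3)·(17/2) + (1/3)·(29/4) + (1/3)·(9/2) = 27/4.

27/4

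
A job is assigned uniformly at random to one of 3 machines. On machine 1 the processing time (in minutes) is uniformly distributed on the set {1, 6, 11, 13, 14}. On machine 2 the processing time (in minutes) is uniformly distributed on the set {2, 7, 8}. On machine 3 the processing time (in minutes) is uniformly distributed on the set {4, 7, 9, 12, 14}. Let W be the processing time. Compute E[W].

358/45

E[W | machine 1] = (1+6+11+13+14)/5 = 9.
E[W | machine 2] = (2+7+8)/3 = 17/3.
E[W | machine 3] = (4+7+9+12+14)/5 = 46/5.
By the law of total expectation,
E[W] = (1/3)·(9) + (1/3)·(17/3) + (1/3)·(46/5) = 358/45.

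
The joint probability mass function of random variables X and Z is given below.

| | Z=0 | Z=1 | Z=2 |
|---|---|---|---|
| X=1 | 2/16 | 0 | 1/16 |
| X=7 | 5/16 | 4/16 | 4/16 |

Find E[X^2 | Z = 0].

P(Z = 0) = 7/16.
Summing X^2·P(X=x,Z=y) over the conditioning event gives 247/16.
E[X^2 | Z = 0] = (247/16) / (7/16) = 247/7.

247/7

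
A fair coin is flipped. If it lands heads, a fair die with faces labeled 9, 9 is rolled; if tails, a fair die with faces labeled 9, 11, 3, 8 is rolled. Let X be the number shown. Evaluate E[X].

67/8

E[X | heads] = (9+9)/2 = 9.
E[X | tails] = (9+11+3+8)/4 = 31/4.
By the law of total expectation,
E[X] = (1/2)·(9) + (1/2)·(31/4) = 67/8.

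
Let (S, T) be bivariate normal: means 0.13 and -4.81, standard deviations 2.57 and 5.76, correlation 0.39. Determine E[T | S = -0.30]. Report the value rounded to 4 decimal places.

-5.1859

The regression of T on S has slope ρ·σ_T/σ_S and passes through (μ_S, μ_T).
E[T | S=-0.30] = -4.81 + (0.39)·(5.76/2.57)·(-0.30 − (0.13)) = -4.81 + (0.87409)·(-0.43) = -5.1859.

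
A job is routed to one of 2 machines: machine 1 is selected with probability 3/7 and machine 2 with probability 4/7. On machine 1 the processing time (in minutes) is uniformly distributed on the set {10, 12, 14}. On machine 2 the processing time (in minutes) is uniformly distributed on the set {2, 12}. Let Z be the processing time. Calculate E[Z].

64/7

E[Z | machine 1] = (10+12+14)/3 = 12.
E[Z | machine 2] = (2+12)/2 = 7.
By the law of total expectation,
E[Z] = (3/7)·(12) + (4/7)·(7) = 64/7.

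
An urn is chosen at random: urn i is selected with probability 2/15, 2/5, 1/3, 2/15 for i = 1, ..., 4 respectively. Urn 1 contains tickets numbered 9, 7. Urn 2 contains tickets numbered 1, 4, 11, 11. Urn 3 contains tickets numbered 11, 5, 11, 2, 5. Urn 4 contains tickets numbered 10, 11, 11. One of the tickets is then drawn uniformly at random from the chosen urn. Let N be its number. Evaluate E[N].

671/90

E[N | urn 1] = (9+7)/2 = 8.
E[N | urn 2] = (1+4+11+11)/4 = 27/4.
E[N | urn 3] = (11+5+11+2+5)/5 = 34/5.
E[N | urn 4] = (10+11+11)/3 = 32/3.
By the law of total expectation,
E[N] = (2/15)·(8) + (2/5)·(27/4) + (1/3)·(34/5) + (2/15)·(32/3) = 671/90.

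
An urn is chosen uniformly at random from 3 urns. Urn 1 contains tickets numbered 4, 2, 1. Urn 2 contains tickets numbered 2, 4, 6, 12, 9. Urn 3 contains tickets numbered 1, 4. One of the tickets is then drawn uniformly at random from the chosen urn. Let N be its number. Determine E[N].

E[N | urn 1] = (4+2+1)/3 = 7/3.
E[N | urn 2] = (2+4+6+12+9)/5 = 33/5.
E[N | urn 3] = (1+4)/2 = 5/2.
E[N] = (1/3)·(7/3) + (1/3)·(33/5) + (1/3)·(5/2) = 343/90.

343/90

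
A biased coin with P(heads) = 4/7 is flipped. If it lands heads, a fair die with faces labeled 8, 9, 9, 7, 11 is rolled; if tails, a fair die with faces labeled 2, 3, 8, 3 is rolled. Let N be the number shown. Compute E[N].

E[N | heads] = (8+9+9+7+11)/5 = 44/5.
E[N | tails] = (2+3+8+3)/4 = 4.
By the law of total expectation,
E[N] = (4/7)·(44/5) + (3/7)·(4) = 236/35.

236/35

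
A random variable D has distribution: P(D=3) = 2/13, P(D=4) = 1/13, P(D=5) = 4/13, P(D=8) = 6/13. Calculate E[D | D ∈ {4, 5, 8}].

P(D ∈ {4, 5, 8}) = 11/13.
Σ over the event: 4·1/13 + 5·4/13 + 8·6/13 = 72/13.
E[D | D ∈ {4, 5, 8}] = (72/13) / (11/13) = 72/11.

72/11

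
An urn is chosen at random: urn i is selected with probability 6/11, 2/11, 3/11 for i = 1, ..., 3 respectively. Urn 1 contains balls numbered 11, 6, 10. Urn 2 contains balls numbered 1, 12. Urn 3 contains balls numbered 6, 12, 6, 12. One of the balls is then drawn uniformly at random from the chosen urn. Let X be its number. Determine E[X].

94/11

E[X | urn 1] = (11+6+10)/3 = 9.
E[X | urn 2] = (1+12)/2 = 13/2.
E[X | urn 3] = (6+12+6+12)/4 = 9.
By the law of total expectation,
E[X] = (6/11)·(9) + (2/11)·(13/2) + (3/11)·(9) = 94/11.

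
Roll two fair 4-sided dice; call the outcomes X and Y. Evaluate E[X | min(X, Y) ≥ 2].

3

P(min(X, Y) ≥ 2) = 9/16.
Summing X·P(x,y) over outcomes with min(X, Y) ≥ 2 gives 27/16.
E[X | min(X, Y) ≥ 2] = (27/16) / (9/16) = 3.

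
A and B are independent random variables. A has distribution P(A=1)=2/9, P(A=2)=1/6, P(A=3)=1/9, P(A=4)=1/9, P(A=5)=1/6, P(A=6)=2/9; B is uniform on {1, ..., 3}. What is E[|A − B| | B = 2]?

35/18

P(B = 2) = 1/3.
Summing |A−B|·P(x,y) over outcomes with B = 2 gives 35/54.
E[|A − B| | B = 2] = (35/54) / (1/3) = 35/18.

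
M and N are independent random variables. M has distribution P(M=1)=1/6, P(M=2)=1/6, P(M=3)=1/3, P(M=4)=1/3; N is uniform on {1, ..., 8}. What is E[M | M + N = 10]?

16/5

P(M + N = 10) = 5/48.
Summing M·P(x,y) over outcomes with M + N = 10 gives 1/3.
E[M | M + N = 10] = (1/3) / (5/48) = 16/5.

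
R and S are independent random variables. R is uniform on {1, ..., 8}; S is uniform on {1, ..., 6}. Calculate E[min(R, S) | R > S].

P(R > S) = 9/16.
Summing min(R,S)·P(x,y) over outcomes with R > S gives 77/48.
E[min(R, S) | R > S] = (77/48) / (9/16) = 77/27.

77/27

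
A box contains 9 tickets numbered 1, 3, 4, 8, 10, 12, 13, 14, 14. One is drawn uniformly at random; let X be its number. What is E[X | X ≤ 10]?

26/5

P(X ≤ 10) = 5/9.
Σ over the event: 1·1/9 + 3·1/9 + 4·1/9 + 8·1/9 + 10·1/9 = 26/9.
E[X | X ≤ 10] = (26/9) / (5/9) = 26/5.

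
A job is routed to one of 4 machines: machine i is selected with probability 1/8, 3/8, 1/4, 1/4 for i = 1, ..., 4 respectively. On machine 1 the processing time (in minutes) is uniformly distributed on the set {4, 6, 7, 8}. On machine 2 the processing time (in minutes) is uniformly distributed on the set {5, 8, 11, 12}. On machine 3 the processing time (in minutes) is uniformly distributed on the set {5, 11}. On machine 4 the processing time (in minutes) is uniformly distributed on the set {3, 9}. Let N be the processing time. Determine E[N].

245/32

E[N | machine 1] = (4+6+7+8)/4 = 25/4.
E[N | machine 2] = (5+8+11+12)/4 = 9.
E[N | machine 3] = (5+11)/2 = 8.
E[N | machine 4] = (3+9)/2 = 6.
E[N] = (1/8)·(25/4) + (3/8)·(9) + (1/4)·(8) + (1/4)·(6) = 245/32.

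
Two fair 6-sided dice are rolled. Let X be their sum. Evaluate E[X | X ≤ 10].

218/33

P(X ≤ 10) = 11/12.
E[X | X ≤ 10] = (109/18) / (11/12) = 218/33.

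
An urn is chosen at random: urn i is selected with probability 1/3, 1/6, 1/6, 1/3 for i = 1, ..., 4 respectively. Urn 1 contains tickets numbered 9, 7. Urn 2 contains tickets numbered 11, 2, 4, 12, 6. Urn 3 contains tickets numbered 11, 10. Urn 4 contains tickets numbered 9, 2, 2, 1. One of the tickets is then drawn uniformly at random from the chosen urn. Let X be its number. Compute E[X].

27/4

E[X | urn 1] = (9+7)/2 = 8.
E[X | urn 2] = (11+2+4+12+6)/5 = 7.
E[X | urn 3] = (11+10)/2 = 21/2.
E[X | urn 4] = (9+2+2+1)/4 = 7/2.
E[X] = (1/3)·(8) + (1/6)·(7) + (1/6)·(21/2) + (1/3)·(7/2) = 27/4.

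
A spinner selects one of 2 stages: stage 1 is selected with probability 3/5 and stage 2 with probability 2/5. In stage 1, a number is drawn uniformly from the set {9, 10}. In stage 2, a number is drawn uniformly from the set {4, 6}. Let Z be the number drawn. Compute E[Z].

77/10

E[Z | stage 1] = (9+10)/2 = 19/2.
E[Z | stage 2] = (4+6)/2 = 5.
E[Z] = (3/5)·(19/2) + (2/5)·(5) = 77/10.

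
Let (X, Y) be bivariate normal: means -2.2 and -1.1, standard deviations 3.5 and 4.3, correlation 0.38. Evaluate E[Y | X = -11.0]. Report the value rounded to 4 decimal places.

E[Y | X=x] = μ_Y + ρ(σ_Y/σ_X)(x − μ_X) for jointly normal variables.
E[Y | X=-11.0] = -1.1 + (0.38)·(4.3/3.5)·(-11.0 − (-2.2)) = -1.1 + (0.466857)·(-8.8) = -5.2083.

-5.2083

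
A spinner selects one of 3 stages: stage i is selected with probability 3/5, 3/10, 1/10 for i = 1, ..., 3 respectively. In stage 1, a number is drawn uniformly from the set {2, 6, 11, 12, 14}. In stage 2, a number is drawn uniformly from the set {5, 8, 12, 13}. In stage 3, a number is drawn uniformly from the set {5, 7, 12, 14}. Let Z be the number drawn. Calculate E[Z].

46/5

E[Z | stage 1] = (2+6+11+12+14)/5 = 9.
E[Z | stage 2] = (5+8+12+13)/4 = 19/2.
E[Z | stage 3] = (5+7+12+14)/4 = 19/2.
E[Z] = (3/5)·(9) + (3/10)·(19/2) + (1/10)·(19/2) = 46/5.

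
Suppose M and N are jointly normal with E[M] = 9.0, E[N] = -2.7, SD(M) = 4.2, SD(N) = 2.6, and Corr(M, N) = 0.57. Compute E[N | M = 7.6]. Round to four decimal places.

-3.1940

E[N | M=x] = μ_N + ρ(σ_N/σ_M)(x − μ_M) for jointly normal variables.
E[N | M=7.6] = -2.7 + (0.57)·(2.6/4.2)·(7.6 − (9.0)) = -2.7 + (0.35286)·(-1.4) = -3.1940.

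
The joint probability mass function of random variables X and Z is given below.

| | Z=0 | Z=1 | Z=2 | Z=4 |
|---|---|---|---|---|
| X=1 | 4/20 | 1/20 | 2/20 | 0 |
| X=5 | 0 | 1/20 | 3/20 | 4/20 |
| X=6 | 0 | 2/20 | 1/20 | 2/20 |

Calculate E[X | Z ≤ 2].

45/14

P(Z ≤ 2) = 7/10.
Σ X·P over the event = 1·(4/20) + 1·(1/20) + 1·(2/20) + 5·(1/20) + 5·(3/20) + 6·(2/20) + 6·(1/20) = 9/4.
E[X | Z ≤ 2] = (9/4) / (7/10) = 45/14.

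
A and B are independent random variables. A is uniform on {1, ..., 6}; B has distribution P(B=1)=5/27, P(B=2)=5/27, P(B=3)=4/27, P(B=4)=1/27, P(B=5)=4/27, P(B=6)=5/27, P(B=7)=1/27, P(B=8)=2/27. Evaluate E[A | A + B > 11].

71/13

P(A + B > 11) = 13/162.
Summing A·P(x,y) over outcomes with A + B > 11 gives 71/162.
E[A | A + B > 11] = (71/162) / (13/162) = 71/13.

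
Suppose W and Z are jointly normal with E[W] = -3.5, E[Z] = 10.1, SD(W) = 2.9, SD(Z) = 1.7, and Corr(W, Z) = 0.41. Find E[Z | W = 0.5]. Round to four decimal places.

The regression of Z on W has slope ρ·σ_Z/σ_W and passes through (μ_W, μ_Z).
E[Z | W=0.5] = 10.1 + (0.41)·(1.7/2.9)·(0.5 − (-3.5)) = 10.1 + (0.24034)·(4) = 11.0614.

11.0614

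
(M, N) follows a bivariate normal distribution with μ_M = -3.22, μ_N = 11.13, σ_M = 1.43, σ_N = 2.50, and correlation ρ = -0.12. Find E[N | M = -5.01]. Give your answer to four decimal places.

The regression of N on M has slope ρ·σ_N/σ_M and passes through (μ_M, μ_N).
E[N | M=-5.01] = 11.13 + (-0.12)·(2.50/1.43)·(-5.01 − (-3.22)) = 11.13 + (-0.20979)·(-1.79) = 11.5055.

11.5055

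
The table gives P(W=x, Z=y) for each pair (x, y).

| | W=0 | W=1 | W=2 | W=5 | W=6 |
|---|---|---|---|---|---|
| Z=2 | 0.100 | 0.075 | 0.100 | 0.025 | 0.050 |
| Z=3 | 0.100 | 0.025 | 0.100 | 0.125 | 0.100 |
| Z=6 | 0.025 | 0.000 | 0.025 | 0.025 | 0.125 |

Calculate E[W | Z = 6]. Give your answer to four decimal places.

4.6250

P(Z = 6) = 0.200.
Σ W·P over the event = 0·(0.025) + 2·(0.025) + 5·(0.025) + 6·(0.125) = 0.925.
E[W | Z = 6] = (0.925) / (0.200) = 4.6250.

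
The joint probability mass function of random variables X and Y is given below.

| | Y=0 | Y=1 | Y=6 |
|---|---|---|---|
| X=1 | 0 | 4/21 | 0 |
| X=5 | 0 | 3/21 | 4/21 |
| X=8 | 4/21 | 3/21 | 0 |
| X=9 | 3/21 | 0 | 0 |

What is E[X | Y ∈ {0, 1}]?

P(Y ∈ {0, 1}) = 17/21.
Σ X·P over the event = 1·(4/21) + 5·(3/21) + 8·(4/21) + 8·(3/21) + 9·(3/21) = 34/7.
E[X | Y ∈ {0, 1}] = (34/7) / (17/21) = 6.

6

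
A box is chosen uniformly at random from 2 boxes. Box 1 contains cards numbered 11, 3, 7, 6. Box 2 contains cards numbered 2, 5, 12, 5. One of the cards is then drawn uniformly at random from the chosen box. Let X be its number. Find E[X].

E[X | box 1] = (11+3+7+6)/4 = 27/4.
E[X | box 2] = (2+5+12+5)/4 = 6.
E[X] = (1/2)·(27/4) + (1/2)·(6) = 51/8.

51/8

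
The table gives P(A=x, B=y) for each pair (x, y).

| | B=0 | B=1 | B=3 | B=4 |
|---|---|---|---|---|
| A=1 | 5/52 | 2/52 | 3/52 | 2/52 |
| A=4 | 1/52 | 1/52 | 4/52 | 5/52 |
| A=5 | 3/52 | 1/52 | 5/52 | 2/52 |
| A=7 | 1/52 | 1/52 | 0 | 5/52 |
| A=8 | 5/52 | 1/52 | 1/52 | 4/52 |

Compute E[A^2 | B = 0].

31

P(B = 0) = 15/52.
Σ A^2·P over the event = 1·(5/52) + 16·(1/52) + 25·(3/52) + 49·(1/52) + 64·(5/52) = 465/52.
E[A^2 | B = 0] = (465/52) / (15/52) = 31.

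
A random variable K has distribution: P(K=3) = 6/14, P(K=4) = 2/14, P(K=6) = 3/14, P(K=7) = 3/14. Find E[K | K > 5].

P(K > 5) = 3/7.
Σ over the event: 6·3/14 + 7·3/14 = 39/14.
E[K | K > 5] = (39/14) / (3/7) = 13/2.

13/2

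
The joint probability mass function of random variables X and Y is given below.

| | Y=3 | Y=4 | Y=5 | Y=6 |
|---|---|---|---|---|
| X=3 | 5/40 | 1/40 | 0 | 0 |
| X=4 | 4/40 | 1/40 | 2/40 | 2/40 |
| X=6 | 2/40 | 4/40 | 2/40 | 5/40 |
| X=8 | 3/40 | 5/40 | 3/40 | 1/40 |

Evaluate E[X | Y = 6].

23/4

P(Y = 6) = 1/5.
Σ X·P over the event = 4·(2/40) + 6·(5/40) + 8·(1/40) = 23/20.
E[X | Y = 6] = (23/20) / (1/5) = 23/4.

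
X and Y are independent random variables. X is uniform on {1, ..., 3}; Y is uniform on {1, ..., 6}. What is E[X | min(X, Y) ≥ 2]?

Outcomes with min(X, Y) ≥ 2: (2,2), (2,3), (2,4), (2,5), (2,6), (3,2), (3,3), (3,4), (3,5), (3,6), each with probability 1/18.
E[X | min(X, Y) ≥ 2] = (2 + 2 + 2 + 2 + 2 + 3 + 3 + 3 + 3 + 3) / 10 = 5/2.

5/2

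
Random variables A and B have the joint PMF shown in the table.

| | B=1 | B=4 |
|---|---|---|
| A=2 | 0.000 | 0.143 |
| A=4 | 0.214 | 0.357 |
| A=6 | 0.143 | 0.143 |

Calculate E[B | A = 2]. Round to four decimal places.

4.0000

P(A = 2) = 0.143.
Σ B·P over the event = 4·(0.143) = 0.572.
E[B | A = 2] = (0.572) / (0.143) = 4.0000.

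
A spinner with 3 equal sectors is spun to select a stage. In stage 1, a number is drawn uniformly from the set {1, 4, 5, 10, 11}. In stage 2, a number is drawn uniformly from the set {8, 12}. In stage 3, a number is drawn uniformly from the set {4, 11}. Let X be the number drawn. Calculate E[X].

E[X | stage 1] = (1+4+5+10+11)/5 = 31/5.
E[X | stage 2] = (8+12)/2 = 10.
E[X | stage 3] = (4+11)/2 = 15/2.
By the law of total expectation,
E[X] = (1/3)·(31/5) + (1/3)·(10) + (1/3)·(15/2) = 79/10.

79/10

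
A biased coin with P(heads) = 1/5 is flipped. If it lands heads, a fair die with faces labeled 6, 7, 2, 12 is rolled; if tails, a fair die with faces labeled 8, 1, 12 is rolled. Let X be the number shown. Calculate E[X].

E[X | heads] = (6+7+2+12)/4 = 27/4.
E[X | tails] = (8+1+12)/3 = 7.
E[X] = (1/5)·(27/4) + (4/5)·(7) = 139/20.

139/20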